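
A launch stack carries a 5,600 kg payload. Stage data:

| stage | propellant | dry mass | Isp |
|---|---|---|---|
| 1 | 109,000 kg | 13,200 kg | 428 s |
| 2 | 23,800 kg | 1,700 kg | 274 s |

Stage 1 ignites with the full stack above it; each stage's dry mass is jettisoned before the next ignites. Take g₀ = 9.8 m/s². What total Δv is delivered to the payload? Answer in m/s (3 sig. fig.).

Ignition mass of stage 1 = 109,000+13,200 + 23,800+1,700 + 5,600 = 153,300 kg.
Stage 1: m₀ = 153,300 kg, m_f = 153,300 − 109,000 = 44,300 kg; Δv = 428×9.8×ln(3.46) = 4194.4×1.2414 ≈ 5207 m/s.
Stage 2: m₀ = 31,100 kg, m_f = 31,100 − 23,800 = 7,300 kg; Δv = 274×9.8×ln(4.26) = 2685.2×1.4493 ≈ 3892 m/s.
Total Δv = 5207 + 3892 = 9099 m/s.

Δv ≈ 9100 m/s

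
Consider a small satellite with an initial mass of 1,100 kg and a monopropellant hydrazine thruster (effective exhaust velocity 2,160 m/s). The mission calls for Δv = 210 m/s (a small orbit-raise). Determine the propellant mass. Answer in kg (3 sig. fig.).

propellant mass ≈ 102 kg

Using Δv = v_e ln(m₀/m_f): m₀/m_f = exp(Δv / v_e) = exp(210 / 2160.0) = exp(0.0972) = 1.1021.
m_f = 1,100 / 1.1021 = 998.095 kg, so propellant = m₀ − m_f = 1,100 − 998.095 = 101.905 kg.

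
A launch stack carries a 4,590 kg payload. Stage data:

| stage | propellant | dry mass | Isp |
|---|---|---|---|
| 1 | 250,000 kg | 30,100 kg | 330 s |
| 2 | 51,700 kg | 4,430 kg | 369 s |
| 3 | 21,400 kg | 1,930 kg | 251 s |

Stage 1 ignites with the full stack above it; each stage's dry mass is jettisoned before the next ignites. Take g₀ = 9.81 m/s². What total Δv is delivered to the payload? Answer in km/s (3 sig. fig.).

Δv ≈ 10.8 km/s

Ignition mass of stage 1 = 250,000+30,100 + 51,700+4,430 + 21,400+1,930 + 4,590 = 364,150 kg.
Stage 1: m₀ = 364,150 kg, m_f = 364,150 − 250,000 = 114,150 kg; Δv = 330×9.81×ln(3.19) = 3237.3×1.1601 ≈ 3755 m/s.
Stage 2: m₀ = 84,050 kg, m_f = 84,050 − 51,700 = 32,350 kg; Δv = 369×9.81×ln(2.598) = 3619.9×0.9548 ≈ 3456 m/s.
Stage 3: m₀ = 27,920 kg, m_f = 27,920 − 21,400 = 6,520 kg; Δv = 251×9.81×ln(4.282) = 2462.3×1.4545 ≈ 3581 m/s.
Total Δv = 3755 + 3456 + 3581 = 10792 m/s.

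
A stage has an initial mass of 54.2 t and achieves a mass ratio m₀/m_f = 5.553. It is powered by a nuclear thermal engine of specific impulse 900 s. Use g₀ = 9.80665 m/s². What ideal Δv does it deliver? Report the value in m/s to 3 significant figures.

v_e = Isp · g₀ = 900 × 9.80665 = 8826.0 m/s.
Using Δv = v_e ln(m₀/m_f): Δv = v_e · ln(5.553) = 8826.0 × 1.7143 ≈ 15130.7 m/s.

Δv ≈ 15100 m/s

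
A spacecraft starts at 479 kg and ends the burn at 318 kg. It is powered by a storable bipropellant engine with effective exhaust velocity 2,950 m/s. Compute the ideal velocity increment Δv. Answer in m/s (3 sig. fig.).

Δv = v_e · ln(m₀/m_f) = 2950.0 × ln(1.506) = 2950.0 × 0.4096 ≈ 1208.5 m/s.

Δv ≈ 1210 m/s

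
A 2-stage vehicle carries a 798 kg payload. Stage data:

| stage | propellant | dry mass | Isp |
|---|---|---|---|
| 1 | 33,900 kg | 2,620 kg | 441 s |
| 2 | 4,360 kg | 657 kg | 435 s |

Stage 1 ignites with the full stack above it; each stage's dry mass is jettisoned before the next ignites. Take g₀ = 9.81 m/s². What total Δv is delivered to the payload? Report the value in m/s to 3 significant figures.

Δv ≈ 12900 m/s

Ignition mass of stage 1 = 33,900+2,620 + 4,360+657 + 798 = 42,335 kg.
Stage 1: m₀ = 42,335 kg, m_f = 42,335 − 33,900 = 8,435 kg; Δv = 441×9.81×ln(5.019) = 4326.2×1.6132 ≈ 6979 m/s.
Stage 2: m₀ = 5,815 kg, m_f = 5,815 − 4,360 = 1,455 kg; Δv = 435×9.81×ln(3.997) = 4267.4×1.3854 ≈ 5912 m/s.
Total Δv = 6979 + 5912 = 12891 m/s.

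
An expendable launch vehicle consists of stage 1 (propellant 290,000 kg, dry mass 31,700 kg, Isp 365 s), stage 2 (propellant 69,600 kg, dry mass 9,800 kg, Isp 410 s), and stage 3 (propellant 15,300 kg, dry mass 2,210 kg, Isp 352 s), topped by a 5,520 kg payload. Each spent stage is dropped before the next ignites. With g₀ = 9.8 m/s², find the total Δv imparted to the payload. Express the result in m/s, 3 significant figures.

Ignition mass of stage 1 = 290,000+31,700 + 69,600+9,800 + 15,300+2,210 + 5,520 = 424,130 kg.
Stage 1: m₀ = 424,130 kg, m_f = 424,130 − 290,000 = 134,130 kg; Δv = 365×9.8×ln(3.162) = 3577.0×1.1512 ≈ 4118 m/s.
Stage 2: m₀ = 102,430 kg, m_f = 102,430 − 69,600 = 32,830 kg; Δv = 410×9.8×ln(3.12) = 4018.0×1.1378 ≈ 4572 m/s.
Stage 3: m₀ = 23,030 kg, m_f = 23,030 − 15,300 = 7,730 kg; Δv = 352×9.8×ln(2.979) = 3449.6×1.0917 ≈ 3766 m/s.
Total Δv = 4118 + 4572 + 3766 = 12456 m/s.

Δv ≈ 12500 m/s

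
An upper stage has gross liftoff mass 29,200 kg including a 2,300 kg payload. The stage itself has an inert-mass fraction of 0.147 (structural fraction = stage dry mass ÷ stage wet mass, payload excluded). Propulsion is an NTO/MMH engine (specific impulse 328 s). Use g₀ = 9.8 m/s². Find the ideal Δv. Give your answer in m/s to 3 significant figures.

Stage wet mass = m₀ − payload = 29,200 − 2,300 = 26,900 kg.
Stage dry mass = ε × stage wet mass = 0.147 × 26,900 = 3,954.3 kg.
Burnout mass m_f = stage dry + payload = 3,954.3 + 2,300 = 6,254.3 kg.
v_e = Isp · g₀ = 328 × 9.8 = 3214.4 m/s.
From the ideal rocket equation, Δv = v_e · ln(29,200/6,254.3) = 3214.4 × ln(4.669) = 3214.4 × 1.5409 ≈ 4953 m/s.

Δv ≈ 4950 m/s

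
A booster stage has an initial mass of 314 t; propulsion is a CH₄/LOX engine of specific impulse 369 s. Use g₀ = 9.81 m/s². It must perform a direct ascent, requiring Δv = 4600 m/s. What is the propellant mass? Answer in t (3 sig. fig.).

v_e = Isp · g₀ = 369 × 9.81 = 3619.9 m/s.
m₀/m_f = exp(Δv / v_e) = exp(4600 / 3619.9) = exp(1.2708) = 3.5635.
m_f = 314 / 3.5635 = 88.1156 t, so propellant = m₀ − m_f = 314 − 88.1156 = 225.8844 t.

propellant mass ≈ 226 t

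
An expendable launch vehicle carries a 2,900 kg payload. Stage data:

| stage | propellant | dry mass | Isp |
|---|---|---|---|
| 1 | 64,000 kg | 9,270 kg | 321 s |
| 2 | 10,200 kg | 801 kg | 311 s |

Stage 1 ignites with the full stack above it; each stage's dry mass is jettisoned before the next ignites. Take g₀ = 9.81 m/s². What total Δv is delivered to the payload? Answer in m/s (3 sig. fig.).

Δv ≈ 8210 m/s

Ignition mass of stage 1 = 64,000+9,270 + 10,200+801 + 2,900 = 87,171 kg.
Stage 1: m₀ = 87,171 kg, m_f = 87,171 − 64,000 = 23,171 kg; Δv = 321×9.81×ln(3.762) = 3149.0×1.3250 ≈ 4172 m/s.
Stage 2: m₀ = 13,901 kg, m_f = 13,901 − 10,200 = 3,701 kg; Δv = 311×9.81×ln(3.756) = 3050.9×1.3234 ≈ 4037 m/s.
Total Δv = 4172 + 4037 = 8209 m/s.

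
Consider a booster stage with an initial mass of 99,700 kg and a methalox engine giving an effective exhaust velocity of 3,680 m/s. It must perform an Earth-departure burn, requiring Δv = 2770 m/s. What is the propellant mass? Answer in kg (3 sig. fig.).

propellant mass ≈ 52700 kg

m₀/m_f = exp(Δv / v_e) = exp(2770 / 3680.0) = exp(0.7527) = 2.1228.
m_f = 99,700 / 2.1228 = 46,966.3 kg, so propellant = m₀ − m_f = 99,700 − 46,966.3 = 52,733.7 kg.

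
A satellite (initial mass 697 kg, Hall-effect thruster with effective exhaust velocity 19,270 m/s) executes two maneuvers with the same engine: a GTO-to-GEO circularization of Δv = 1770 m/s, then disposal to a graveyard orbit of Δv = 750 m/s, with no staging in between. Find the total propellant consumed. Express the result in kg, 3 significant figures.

total propellant consumed ≈ 85.4 kg

After the first burn: m = 697 × exp(−1770/19270.0) = 697 × 0.91224 = 635.831 kg.
After the second burn: m = 635.831 × exp(−750/19270.0) = 635.831 × 0.96183 = 611.561 kg.
Total propellant = m₀ − m_final = 697 − 611.561 = 85.439 kg.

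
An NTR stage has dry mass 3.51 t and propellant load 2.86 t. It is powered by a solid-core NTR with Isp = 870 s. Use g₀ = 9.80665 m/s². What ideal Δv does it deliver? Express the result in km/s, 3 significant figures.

Δv ≈ 5.08 km/s

v_e = Isp · g₀ = 870 × 9.80665 = 8531.8 m/s.
m₀ = m_dry + m_prop = 3.51 + 2.86 = 6.37 t.
By the Tsiolkovsky rocket equation, Δv = v_e · ln(m₀/m_f) = 8531.8 × ln(1.815) = 8531.8 × 0.5960 ≈ 5084.8 m/s.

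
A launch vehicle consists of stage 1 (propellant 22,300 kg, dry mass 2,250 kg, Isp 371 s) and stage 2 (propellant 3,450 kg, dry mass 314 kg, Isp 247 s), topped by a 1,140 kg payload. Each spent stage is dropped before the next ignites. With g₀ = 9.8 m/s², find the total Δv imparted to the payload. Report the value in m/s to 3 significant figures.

Ignition mass of stage 1 = 22,300+2,250 + 3,450+314 + 1,140 = 29,454 kg.
Stage 1: m₀ = 29,454 kg, m_f = 29,454 − 22,300 = 7,154 kg; Δv = 371×9.8×ln(4.117) = 3635.8×1.4152 ≈ 5145 m/s.
Stage 2: m₀ = 4,904 kg, m_f = 4,904 − 3,450 = 1,454 kg; Δv = 247×9.8×ln(3.373) = 2420.6×1.2157 ≈ 2943 m/s.
Total Δv = 5145 + 2943 = 8088 m/s.

Δv ≈ 8090 m/s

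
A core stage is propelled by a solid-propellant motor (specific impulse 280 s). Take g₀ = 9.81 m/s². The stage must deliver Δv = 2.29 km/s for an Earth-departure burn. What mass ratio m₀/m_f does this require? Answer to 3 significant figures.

v_e = Isp · g₀ = 280 × 9.81 = 2746.8 m/s.
m₀/m_f = exp(Δv / v_e) = exp(2290 / 2746.8) = exp(0.8337) = 2.3018.

mass ratio ≈ 2.30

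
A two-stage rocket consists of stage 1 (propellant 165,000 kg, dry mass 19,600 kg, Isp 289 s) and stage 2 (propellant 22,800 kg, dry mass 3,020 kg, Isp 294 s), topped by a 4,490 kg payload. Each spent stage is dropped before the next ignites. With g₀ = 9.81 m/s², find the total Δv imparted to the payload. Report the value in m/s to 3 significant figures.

Ignition mass of stage 1 = 165,000+19,600 + 22,800+3,020 + 4,490 = 214,910 kg.
Stage 1: m₀ = 214,910 kg, m_f = 214,910 − 165,000 = 49,910 kg; Δv = 289×9.81×ln(4.306) = 2835.1×1.4600 ≈ 4139 m/s.
Stage 2: m₀ = 30,310 kg, m_f = 30,310 − 22,800 = 7,510 kg; Δv = 294×9.81×ln(4.036) = 2884.1×1.3952 ≈ 4024 m/s.
Total Δv = 4139 + 4024 = 8163 m/s.

Δv ≈ 8160 m/s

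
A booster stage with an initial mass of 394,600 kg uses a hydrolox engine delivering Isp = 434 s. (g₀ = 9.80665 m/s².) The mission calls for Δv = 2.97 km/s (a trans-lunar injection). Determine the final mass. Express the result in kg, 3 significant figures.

final mass ≈ 196000 kg

v_e = Isp · g₀ = 434 × 9.80665 = 4256.1 m/s.
By the Tsiolkovsky rocket equation, m₀/m_f = exp(Δv / v_e) = exp(2970 / 4256.1) = exp(0.6978) = 2.0094.
m_f = m₀ / 2.0094 = 394,600 / 2.0094 = 196,377 kg.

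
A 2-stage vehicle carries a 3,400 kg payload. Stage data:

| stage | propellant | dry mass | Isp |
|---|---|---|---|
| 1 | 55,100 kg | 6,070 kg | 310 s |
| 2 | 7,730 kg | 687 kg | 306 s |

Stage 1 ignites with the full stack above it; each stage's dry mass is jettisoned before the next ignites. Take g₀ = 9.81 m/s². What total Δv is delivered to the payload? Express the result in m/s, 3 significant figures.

Δv ≈ 7460 m/s

Ignition mass of stage 1 = 55,100+6,070 + 7,730+687 + 3,400 = 72,987 kg.
Stage 1: m₀ = 72,987 kg, m_f = 72,987 − 55,100 = 17,887 kg; Δv = 310×9.81×ln(4.08) = 3041.1×1.4062 ≈ 4276 m/s.
Stage 2: m₀ = 11,817 kg, m_f = 11,817 − 7,730 = 4,087 kg; Δv = 306×9.81×ln(2.891) = 3001.9×1.0617 ≈ 3187 m/s.
Total Δv = 4276 + 3187 = 7463 m/s.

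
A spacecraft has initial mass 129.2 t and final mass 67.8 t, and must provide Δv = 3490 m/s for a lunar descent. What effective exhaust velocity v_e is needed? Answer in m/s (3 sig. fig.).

v_e ≈ 5410 m/s

ln(m₀/m_f) = ln(129200/67800) = ln(1.906) = 0.6448.
v_e = Δv / ln(m₀/m_f) = 3490 / 0.6448 = 5412.5 m/s.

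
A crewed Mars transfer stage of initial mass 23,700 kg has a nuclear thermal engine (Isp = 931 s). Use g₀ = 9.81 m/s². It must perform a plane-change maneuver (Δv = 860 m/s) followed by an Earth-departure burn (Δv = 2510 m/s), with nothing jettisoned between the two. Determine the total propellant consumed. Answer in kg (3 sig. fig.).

total propellant consumed ≈ 7310 kg

v_e = Isp · g₀ = 931 × 9.81 = 9133.1 m/s.
After the first burn: m = 23700 × exp(−860/9133.1) = 23700 × 0.91013 = 21,570.1 kg.
After the second burn: m = 21,570.1 × exp(−2510/9133.1) = 21,570.1 × 0.75971 = 16,387 kg.
Total propellant = m₀ − m_final = 23700 − 16,387 = 7,313 kg.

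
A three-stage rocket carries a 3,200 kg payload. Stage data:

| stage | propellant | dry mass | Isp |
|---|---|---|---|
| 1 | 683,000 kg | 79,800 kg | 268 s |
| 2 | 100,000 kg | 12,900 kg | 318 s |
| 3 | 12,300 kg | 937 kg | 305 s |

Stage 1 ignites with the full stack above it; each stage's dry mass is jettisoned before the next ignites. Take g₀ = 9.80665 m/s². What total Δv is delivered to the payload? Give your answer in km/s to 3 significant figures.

Ignition mass of stage 1 = 683,000+79,800 + 100,000+12,900 + 12,300+937 + 3,200 = 892,137 kg.
Stage 1: m₀ = 892,137 kg, m_f = 892,137 − 683,000 = 209,137 kg; Δv = 268×9.80665×ln(4.266) = 2628.2×1.4506 ≈ 3813 m/s.
Stage 2: m₀ = 129,337 kg, m_f = 129,337 − 100,000 = 29,337 kg; Δv = 318×9.80665×ln(4.409) = 3118.5×1.4836 ≈ 4627 m/s.
Stage 3: m₀ = 16,437 kg, m_f = 16,437 − 12,300 = 4,137 kg; Δv = 305×9.80665×ln(3.973) = 2991.0×1.3796 ≈ 4126 m/s.
Total Δv = 3813 + 4627 + 4126 = 12566 m/s.

Δv ≈ 12.6 km/s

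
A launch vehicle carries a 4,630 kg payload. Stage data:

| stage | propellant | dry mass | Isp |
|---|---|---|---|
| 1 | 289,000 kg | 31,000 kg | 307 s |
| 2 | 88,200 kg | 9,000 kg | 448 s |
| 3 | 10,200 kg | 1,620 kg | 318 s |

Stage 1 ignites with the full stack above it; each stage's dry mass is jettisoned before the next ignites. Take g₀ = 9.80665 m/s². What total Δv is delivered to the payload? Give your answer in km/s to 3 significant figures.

Δv ≈ 12.9 km/s

Ignition mass of stage 1 = 289,000+31,000 + 88,200+9,000 + 10,200+1,620 + 4,630 = 433,650 kg.
Stage 1: m₀ = 433,650 kg, m_f = 433,650 − 289,000 = 144,650 kg; Δv = 307×9.80665×ln(2.998) = 3010.6×1.0979 ≈ 3305 m/s.
Stage 2: m₀ = 113,650 kg, m_f = 113,650 − 88,200 = 25,450 kg; Δv = 448×9.80665×ln(4.466) = 4393.4×1.4964 ≈ 6574 m/s.
Stage 3: m₀ = 16,450 kg, m_f = 16,450 − 10,200 = 6,250 kg; Δv = 318×9.80665×ln(2.632) = 3118.5×0.9677 ≈ 3018 m/s.
Total Δv = 3305 + 6574 + 3018 = 12897 m/s.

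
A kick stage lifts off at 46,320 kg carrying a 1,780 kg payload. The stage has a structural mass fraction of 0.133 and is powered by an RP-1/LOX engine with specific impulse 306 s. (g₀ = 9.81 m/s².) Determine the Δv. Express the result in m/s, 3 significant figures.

Δv ≈ 5380 m/s

Stage wet mass = m₀ − payload = 46,320 − 1,780 = 44,540 kg.
Stage dry mass = ε × stage wet mass = 0.133 × 44,540 = 5,923.82 kg.
Burnout mass m_f = stage dry + payload = 5,923.82 + 1,780 = 7,703.82 kg.
v_e = Isp · g₀ = 306 × 9.81 = 3001.9 m/s.
From the ideal rocket equation, Δv = v_e · ln(46,320/7,703.82) = 3001.9 × ln(6.013) = 3001.9 × 1.7939 ≈ 5385 m/s.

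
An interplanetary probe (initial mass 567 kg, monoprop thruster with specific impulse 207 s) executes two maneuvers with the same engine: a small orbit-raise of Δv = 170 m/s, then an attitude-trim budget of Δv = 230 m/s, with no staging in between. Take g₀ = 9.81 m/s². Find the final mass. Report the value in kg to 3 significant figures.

final mass ≈ 466 kg

v_e = Isp · g₀ = 207 × 9.81 = 2030.7 m/s.
After the first burn: m = 567 × exp(−170/2030.7) = 567 × 0.91969 = 521.464 kg.
After the second burn: m = 521.464 × exp(−230/2030.7) = 521.464 × 0.89292 = 465.626 kg.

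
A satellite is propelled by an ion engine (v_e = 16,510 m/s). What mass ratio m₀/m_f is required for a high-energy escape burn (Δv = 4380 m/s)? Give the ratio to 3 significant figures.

m₀/m_f = exp(Δv / v_e) = exp(4380 / 16510.0) = exp(0.2653) = 1.3038.

mass ratio ≈ 1.30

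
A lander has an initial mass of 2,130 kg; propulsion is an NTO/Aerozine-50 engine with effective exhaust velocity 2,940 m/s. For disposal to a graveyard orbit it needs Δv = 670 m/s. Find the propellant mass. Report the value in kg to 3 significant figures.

propellant mass ≈ 434 kg

From the ideal rocket equation, m₀/m_f = exp(Δv / v_e) = exp(670 / 2940.0) = exp(0.2279) = 1.2559.
m_f = 2,130 / 1.2559 = 1,695.99 kg, so propellant = m₀ − m_f = 2,130 − 1,695.99 = 434.01 kg.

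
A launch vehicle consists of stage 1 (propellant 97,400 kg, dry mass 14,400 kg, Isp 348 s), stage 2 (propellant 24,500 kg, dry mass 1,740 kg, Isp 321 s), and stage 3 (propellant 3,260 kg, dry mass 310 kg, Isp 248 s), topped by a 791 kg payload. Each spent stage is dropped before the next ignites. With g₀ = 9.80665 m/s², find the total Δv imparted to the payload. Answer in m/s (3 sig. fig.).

Δv ≈ 12400 m/s

Ignition mass of stage 1 = 97,400+14,400 + 24,500+1,740 + 3,260+310 + 791 = 142,401 kg.
Stage 1: m₀ = 142,401 kg, m_f = 142,401 − 97,400 = 45,001 kg; Δv = 348×9.80665×ln(3.164) = 3412.7×1.1520 ≈ 3931 m/s.
Stage 2: m₀ = 30,601 kg, m_f = 30,601 − 24,500 = 6,101 kg; Δv = 321×9.80665×ln(5.016) = 3147.9×1.6126 ≈ 5076 m/s.
Stage 3: m₀ = 4,361 kg, m_f = 4,361 − 3,260 = 1,101 kg; Δv = 248×9.80665×ln(3.961) = 2432.0×1.3765 ≈ 3348 m/s.
Total Δv = 3931 + 5076 + 3348 = 12355 m/s.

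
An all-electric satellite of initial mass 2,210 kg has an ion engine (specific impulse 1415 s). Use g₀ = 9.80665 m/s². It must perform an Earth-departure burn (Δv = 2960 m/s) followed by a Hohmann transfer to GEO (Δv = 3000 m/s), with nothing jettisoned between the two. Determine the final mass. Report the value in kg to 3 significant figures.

v_e = Isp · g₀ = 1415 × 9.80665 = 13876.4 m/s.
After the first burn: m = 2210 × exp(−2960/13876.4) = 2210 × 0.80790 = 1,785.46 kg.
After the second burn: m = 1,785.46 × exp(−3000/13876.4) = 1,785.46 × 0.80558 = 1,438.33 kg.

final mass ≈ 1440 kg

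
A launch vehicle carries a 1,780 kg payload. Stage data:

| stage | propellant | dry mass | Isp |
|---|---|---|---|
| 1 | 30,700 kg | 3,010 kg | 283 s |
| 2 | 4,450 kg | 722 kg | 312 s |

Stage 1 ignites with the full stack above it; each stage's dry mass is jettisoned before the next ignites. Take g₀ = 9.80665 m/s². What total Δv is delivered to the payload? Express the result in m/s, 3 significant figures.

Δv ≈ 7030 m/s

Ignition mass of stage 1 = 30,700+3,010 + 4,450+722 + 1,780 = 40,662 kg.
Stage 1: m₀ = 40,662 kg, m_f = 40,662 − 30,700 = 9,962 kg; Δv = 283×9.80665×ln(4.082) = 2775.3×1.4065 ≈ 3903 m/s.
Stage 2: m₀ = 6,952 kg, m_f = 6,952 − 4,450 = 2,502 kg; Δv = 312×9.80665×ln(2.779) = 3059.7×1.0219 ≈ 3127 m/s.
Total Δv = 3903 + 3127 = 7030 m/s.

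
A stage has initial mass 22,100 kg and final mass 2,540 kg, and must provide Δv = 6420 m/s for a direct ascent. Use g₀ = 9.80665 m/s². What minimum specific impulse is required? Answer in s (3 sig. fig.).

ln(m₀/m_f) = ln(22100/2540) = ln(8.701) = 2.1634.
v_e = Δv / ln(m₀/m_f) = 6420 / 2.1634 = 2967.5 m/s.
Isp = v_e / g₀ = 2967.5 / 9.80665 = 302.6 s.

Isp ≈ 303 s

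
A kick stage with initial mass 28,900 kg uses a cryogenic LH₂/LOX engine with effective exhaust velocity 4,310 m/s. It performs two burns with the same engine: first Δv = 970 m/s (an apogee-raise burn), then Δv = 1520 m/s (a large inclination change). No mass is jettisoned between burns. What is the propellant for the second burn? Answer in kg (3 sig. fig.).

propellant for the second burn ≈ 6860 kg

After the first burn: m = 28900 × exp(−970/4310.0) = 28900 × 0.79847 = 23,075.8 kg.
After the second burn: m = 23,075.8 × exp(−1520/4310.0) = 23,075.8 × 0.70281 = 16,217.9 kg.
Second-burn propellant = 23,075.8 − 16,217.9 = 6,857.9 kg.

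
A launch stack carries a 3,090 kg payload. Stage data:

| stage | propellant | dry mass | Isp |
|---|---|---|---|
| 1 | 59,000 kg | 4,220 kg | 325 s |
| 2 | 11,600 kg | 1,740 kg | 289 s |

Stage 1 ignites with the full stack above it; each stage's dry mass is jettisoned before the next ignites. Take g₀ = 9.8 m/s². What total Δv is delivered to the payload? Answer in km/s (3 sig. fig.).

Δv ≈ 7.77 km/s

Ignition mass of stage 1 = 59,000+4,220 + 11,600+1,740 + 3,090 = 79,650 kg.
Stage 1: m₀ = 79,650 kg, m_f = 79,650 − 59,000 = 20,650 kg; Δv = 325×9.8×ln(3.857) = 3185.0×1.3499 ≈ 4300 m/s.
Stage 2: m₀ = 16,430 kg, m_f = 16,430 − 11,600 = 4,830 kg; Δv = 289×9.8×ln(3.402) = 2832.2×1.2243 ≈ 3467 m/s.
Total Δv = 4300 + 3467 = 7767 m/s.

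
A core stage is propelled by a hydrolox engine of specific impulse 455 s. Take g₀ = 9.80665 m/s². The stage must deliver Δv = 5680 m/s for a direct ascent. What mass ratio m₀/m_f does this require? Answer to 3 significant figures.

v_e = Isp · g₀ = 455 × 9.80665 = 4462.0 m/s.
By the Tsiolkovsky rocket equation, m₀/m_f = exp(Δv / v_e) = exp(5680 / 4462.0) = exp(1.2730) = 3.5714.

mass ratio ≈ 3.57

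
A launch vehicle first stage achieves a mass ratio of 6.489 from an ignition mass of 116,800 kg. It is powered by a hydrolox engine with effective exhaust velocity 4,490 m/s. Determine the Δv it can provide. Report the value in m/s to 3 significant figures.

Δv ≈ 8400 m/s

By the Tsiolkovsky rocket equation, Δv = v_e · ln(6.489) = 4490.0 × 1.8701 ≈ 8396.8 m/s.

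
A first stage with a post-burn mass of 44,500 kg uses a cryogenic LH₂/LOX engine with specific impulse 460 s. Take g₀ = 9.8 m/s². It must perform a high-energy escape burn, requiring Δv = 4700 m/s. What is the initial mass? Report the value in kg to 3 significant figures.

v_e = Isp · g₀ = 460 × 9.8 = 4508.0 m/s.
Using Δv = v_e ln(m₀/m_f): m₀/m_f = exp(Δv / v_e) = exp(4700 / 4508.0) = exp(1.0426) = 2.8366.
m₀ = m_f × 2.8366 = 44,500 × 2.8366 = 126,229 kg.

initial mass ≈ 126000 kg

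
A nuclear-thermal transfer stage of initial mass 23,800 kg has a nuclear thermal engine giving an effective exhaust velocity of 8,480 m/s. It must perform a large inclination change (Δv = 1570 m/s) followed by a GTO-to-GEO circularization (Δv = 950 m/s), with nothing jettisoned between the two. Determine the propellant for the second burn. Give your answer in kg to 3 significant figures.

After the first burn: m = 23800 × exp(−1570/8480.0) = 23800 × 0.83099 = 19,777.6 kg.
After the second burn: m = 19,777.6 × exp(−950/8480.0) = 19,777.6 × 0.89402 = 17,681.6 kg.
Second-burn propellant = 19,777.6 − 17,681.6 = 2,096 kg.

propellant for the second burn ≈ 2100 kg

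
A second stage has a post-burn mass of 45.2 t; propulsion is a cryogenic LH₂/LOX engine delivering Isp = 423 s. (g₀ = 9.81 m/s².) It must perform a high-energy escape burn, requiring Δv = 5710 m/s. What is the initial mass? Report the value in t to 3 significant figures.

v_e = Isp · g₀ = 423 × 9.81 = 4149.6 m/s.
Rocket equation: m₀/m_f = exp(Δv / v_e) = exp(5710 / 4149.6) = exp(1.3760) = 3.9591.
m₀ = m_f × 3.9591 = 45.2 × 3.9591 = 178.951 t.

initial mass ≈ 179 t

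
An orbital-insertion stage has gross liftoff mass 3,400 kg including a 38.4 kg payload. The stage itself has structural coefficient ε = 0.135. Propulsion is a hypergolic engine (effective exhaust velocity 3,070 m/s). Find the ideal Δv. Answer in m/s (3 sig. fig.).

Δv ≈ 5930 m/s

Stage wet mass = m₀ − payload = 3,400 − 38.4 = 3,361.6 kg.
Stage dry mass = ε × stage wet mass = 0.135 × 3,361.6 = 453.816 kg.
Burnout mass m_f = stage dry + payload = 453.816 + 38.4 = 492.216 kg.
Δv = v_e · ln(3,400/492.216) = 3070.0 × ln(6.908) = 3070.0 × 1.9326 ≈ 5933 m/s.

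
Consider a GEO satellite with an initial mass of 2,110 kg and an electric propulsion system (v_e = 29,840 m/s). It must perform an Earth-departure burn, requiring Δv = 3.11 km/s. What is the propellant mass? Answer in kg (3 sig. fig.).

From the ideal rocket equation, m₀/m_f = exp(Δv / v_e) = exp(3110 / 29840.0) = exp(0.1042) = 1.1098.
m_f = 2,110 / 1.1098 = 1,901.24 kg, so propellant = m₀ − m_f = 2,110 − 1,901.24 = 208.76 kg.

propellant mass ≈ 209 kg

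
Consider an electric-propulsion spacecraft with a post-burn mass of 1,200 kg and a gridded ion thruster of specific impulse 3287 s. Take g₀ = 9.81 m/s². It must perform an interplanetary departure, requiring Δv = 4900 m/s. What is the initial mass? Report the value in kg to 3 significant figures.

initial mass ≈ 1400 kg

v_e = Isp · g₀ = 3287 × 9.81 = 32245.5 m/s.
Rocket equation: m₀/m_f = exp(Δv / v_e) = exp(4900 / 32245.5) = exp(0.1520) = 1.1641.
m₀ = m_f × 1.1641 = 1,200 × 1.1641 = 1,396.92 kg.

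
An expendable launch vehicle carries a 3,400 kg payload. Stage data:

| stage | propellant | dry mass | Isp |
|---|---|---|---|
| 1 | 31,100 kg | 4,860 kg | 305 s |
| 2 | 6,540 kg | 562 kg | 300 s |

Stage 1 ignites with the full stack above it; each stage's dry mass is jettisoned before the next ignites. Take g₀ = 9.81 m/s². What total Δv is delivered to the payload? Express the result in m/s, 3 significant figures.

Ignition mass of stage 1 = 31,100+4,860 + 6,540+562 + 3,400 = 46,462 kg.
Stage 1: m₀ = 46,462 kg, m_f = 46,462 − 31,100 = 15,362 kg; Δv = 305×9.81×ln(3.024) = 2992.1×1.1067 ≈ 3311 m/s.
Stage 2: m₀ = 10,502 kg, m_f = 10,502 − 6,540 = 3,962 kg; Δv = 300×9.81×ln(2.651) = 2943.0×0.9748 ≈ 2869 m/s.
Total Δv = 3311 + 2869 = 6180 m/s.

Δv ≈ 6180 m/s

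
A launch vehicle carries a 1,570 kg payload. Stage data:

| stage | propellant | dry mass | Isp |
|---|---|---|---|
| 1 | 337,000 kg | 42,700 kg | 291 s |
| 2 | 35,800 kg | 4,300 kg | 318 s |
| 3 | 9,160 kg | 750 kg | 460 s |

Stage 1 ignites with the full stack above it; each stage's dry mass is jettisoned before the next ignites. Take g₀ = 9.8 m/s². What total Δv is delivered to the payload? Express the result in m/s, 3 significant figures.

Ignition mass of stage 1 = 337,000+42,700 + 35,800+4,300 + 9,160+750 + 1,570 = 431,280 kg.
Stage 1: m₀ = 431,280 kg, m_f = 431,280 − 337,000 = 94,280 kg; Δv = 291×9.8×ln(4.574) = 2851.8×1.5205 ≈ 4336 m/s.
Stage 2: m₀ = 51,580 kg, m_f = 51,580 − 35,800 = 15,780 kg; Δv = 318×9.8×ln(3.269) = 3116.4×1.1844 ≈ 3691 m/s.
Stage 3: m₀ = 11,480 kg, m_f = 11,480 − 9,160 = 2,320 kg; Δv = 460×9.8×ln(4.948) = 4508.0×1.5990 ≈ 7208 m/s.
Total Δv = 4336 + 3691 + 7208 = 15235 m/s.

Δv ≈ 15200 m/s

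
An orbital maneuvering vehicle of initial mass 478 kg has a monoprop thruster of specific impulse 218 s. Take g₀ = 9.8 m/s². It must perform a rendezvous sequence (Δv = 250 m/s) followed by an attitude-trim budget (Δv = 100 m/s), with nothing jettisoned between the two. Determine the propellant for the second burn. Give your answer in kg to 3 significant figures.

v_e = Isp · g₀ = 218 × 9.8 = 2136.4 m/s.
After the first burn: m = 478 × exp(−250/2136.4) = 478 × 0.88957 = 425.214 kg.
After the second burn: m = 425.214 × exp(−100/2136.4) = 425.214 × 0.95427 = 405.769 kg.
Second-burn propellant = 425.214 − 405.769 = 19.445 kg.

propellant for the second burn ≈ 19.4 kg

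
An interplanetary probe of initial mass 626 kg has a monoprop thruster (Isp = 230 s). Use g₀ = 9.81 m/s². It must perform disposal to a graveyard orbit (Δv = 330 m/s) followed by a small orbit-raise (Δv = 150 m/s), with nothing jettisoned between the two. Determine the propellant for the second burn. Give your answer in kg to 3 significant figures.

v_e = Isp · g₀ = 230 × 9.81 = 2256.3 m/s.
After the first burn: m = 626 × exp(−330/2256.3) = 626 × 0.86394 = 540.826 kg.
After the second burn: m = 540.826 × exp(−150/2256.3) = 540.826 × 0.93568 = 506.04 kg.
Second-burn propellant = 540.826 − 506.04 = 34.786 kg.

propellant for the second burn ≈ 34.8 kg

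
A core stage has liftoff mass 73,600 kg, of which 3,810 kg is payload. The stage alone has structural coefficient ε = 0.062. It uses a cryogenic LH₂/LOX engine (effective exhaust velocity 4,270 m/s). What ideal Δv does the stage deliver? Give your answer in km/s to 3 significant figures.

Δv ≈ 9.40 km/s

Stage wet mass = m₀ − payload = 73,600 − 3,810 = 69,790 kg.
Stage dry mass = ε × stage wet mass = 0.062 × 69,790 = 4,326.98 kg.
Burnout mass m_f = stage dry + payload = 4,326.98 + 3,810 = 8,136.98 kg.
Using Δv = v_e ln(m₀/m_f): Δv = v_e · ln(73,600/8,136.98) = 4270.0 × ln(9.045) = 4270.0 × 2.2022 ≈ 9404 m/s.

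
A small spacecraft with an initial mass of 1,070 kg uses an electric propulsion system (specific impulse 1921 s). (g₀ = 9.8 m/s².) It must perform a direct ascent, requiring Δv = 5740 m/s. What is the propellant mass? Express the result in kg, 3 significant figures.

propellant mass ≈ 281 kg

v_e = Isp · g₀ = 1921 × 9.8 = 18825.8 m/s.
From the ideal rocket equation, m₀/m_f = exp(Δv / v_e) = exp(5740 / 18825.8) = exp(0.3049) = 1.3565.
m_f = 1,070 / 1.3565 = 788.795 kg, so propellant = m₀ − m_f = 1,070 − 788.795 = 281.205 kg.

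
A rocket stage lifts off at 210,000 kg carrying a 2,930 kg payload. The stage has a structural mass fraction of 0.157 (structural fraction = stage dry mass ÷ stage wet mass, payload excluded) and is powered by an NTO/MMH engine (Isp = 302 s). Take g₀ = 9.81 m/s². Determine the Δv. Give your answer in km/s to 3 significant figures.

Δv ≈ 5.27 km/s

Stage wet mass = m₀ − payload = 210,000 − 2,930 = 207,070 kg.
Stage dry mass = ε × stage wet mass = 0.157 × 207,070 = 32,510 kg.
Burnout mass m_f = stage dry + payload = 32,510 + 2,930 = 35,440 kg.
v_e = Isp · g₀ = 302 × 9.81 = 2962.6 m/s.
Δv = v_e · ln(210,000/35,440) = 2962.6 × ln(5.926) = 2962.6 × 1.7793 ≈ 5271 m/s.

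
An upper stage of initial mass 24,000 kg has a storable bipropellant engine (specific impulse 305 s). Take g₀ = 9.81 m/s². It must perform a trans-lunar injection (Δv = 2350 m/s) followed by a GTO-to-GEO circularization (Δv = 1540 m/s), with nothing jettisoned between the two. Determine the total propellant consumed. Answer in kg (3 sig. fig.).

total propellant consumed ≈ 17500 kg

v_e = Isp · g₀ = 305 × 9.81 = 2992.1 m/s.
After the first burn: m = 24000 × exp(−2350/2992.1) = 24000 × 0.45593 = 10,942.3 kg.
After the second burn: m = 10,942.3 × exp(−1540/2992.1) = 10,942.3 × 0.59768 = 6,539.99 kg.
Total propellant = m₀ − m_final = 24000 − 6,539.99 = 17,460.01 kg.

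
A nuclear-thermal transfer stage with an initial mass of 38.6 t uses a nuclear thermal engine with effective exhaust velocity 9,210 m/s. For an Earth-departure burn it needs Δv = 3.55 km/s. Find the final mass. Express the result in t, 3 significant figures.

Rocket equation: m₀/m_f = exp(Δv / v_e) = exp(3550 / 9210.0) = exp(0.3855) = 1.4703.
m_f = m₀ / 1.4703 = 38.6 / 1.4703 = 26.2531 t.

final mass ≈ 26.3 t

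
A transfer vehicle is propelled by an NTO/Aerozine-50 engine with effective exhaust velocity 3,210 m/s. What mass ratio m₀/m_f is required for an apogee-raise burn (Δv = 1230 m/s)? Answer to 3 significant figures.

mass ratio ≈ 1.47

m₀/m_f = exp(Δv / v_e) = exp(1230 / 3210.0) = exp(0.3832) = 1.4669.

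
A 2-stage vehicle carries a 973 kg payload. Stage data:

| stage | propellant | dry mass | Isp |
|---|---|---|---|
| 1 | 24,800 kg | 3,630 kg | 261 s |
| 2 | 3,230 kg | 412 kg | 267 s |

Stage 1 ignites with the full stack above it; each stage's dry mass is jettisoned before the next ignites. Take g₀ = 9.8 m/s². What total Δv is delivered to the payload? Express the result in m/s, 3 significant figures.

Δv ≈ 6700 m/s

Ignition mass of stage 1 = 24,800+3,630 + 3,230+412 + 973 = 33,045 kg.
Stage 1: m₀ = 33,045 kg, m_f = 33,045 − 24,800 = 8,245 kg; Δv = 261×9.8×ln(4.008) = 2557.8×1.3883 ≈ 3551 m/s.
Stage 2: m₀ = 4,615 kg, m_f = 4,615 − 3,230 = 1,385 kg; Δv = 267×9.8×ln(3.332) = 2616.6×1.2036 ≈ 3149 m/s.
Total Δv = 3551 + 3149 = 6700 m/s.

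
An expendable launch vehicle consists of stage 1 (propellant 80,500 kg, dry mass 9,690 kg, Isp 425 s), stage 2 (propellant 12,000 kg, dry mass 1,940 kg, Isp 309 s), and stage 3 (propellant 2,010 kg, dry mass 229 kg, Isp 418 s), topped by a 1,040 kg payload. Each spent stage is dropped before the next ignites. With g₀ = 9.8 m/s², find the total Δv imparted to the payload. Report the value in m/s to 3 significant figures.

Δv ≈ 13300 m/s

Ignition mass of stage 1 = 80,500+9,690 + 12,000+1,940 + 2,010+229 + 1,040 = 107,409 kg.
Stage 1: m₀ = 107,409 kg, m_f = 107,409 − 80,500 = 26,909 kg; Δv = 425×9.8×ln(3.992) = 4165.0×1.3842 ≈ 5765 m/s.
Stage 2: m₀ = 17,219 kg, m_f = 17,219 − 12,000 = 5,219 kg; Δv = 309×9.8×ln(3.299) = 3028.2×1.1937 ≈ 3615 m/s.
Stage 3: m₀ = 3,279 kg, m_f = 3,279 − 2,010 = 1,269 kg; Δv = 418×9.8×ln(2.584) = 4096.4×0.9493 ≈ 3889 m/s.
Total Δv = 5765 + 3615 + 3889 = 13269 m/s.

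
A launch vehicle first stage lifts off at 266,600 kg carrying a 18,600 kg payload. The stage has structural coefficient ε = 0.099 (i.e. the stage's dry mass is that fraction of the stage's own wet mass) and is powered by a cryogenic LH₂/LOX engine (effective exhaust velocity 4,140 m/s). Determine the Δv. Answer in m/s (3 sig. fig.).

Stage wet mass = m₀ − payload = 266,600 − 18,600 = 248,000 kg.
Stage dry mass = ε × stage wet mass = 0.099 × 248,000 = 24,552 kg.
Burnout mass m_f = stage dry + payload = 24,552 + 18,600 = 43,152 kg.
Δv = v_e · ln(266,600/43,152) = 4140.0 × ln(6.178) = 4140.0 × 1.8210 ≈ 7539 m/s.

Δv ≈ 7540 m/s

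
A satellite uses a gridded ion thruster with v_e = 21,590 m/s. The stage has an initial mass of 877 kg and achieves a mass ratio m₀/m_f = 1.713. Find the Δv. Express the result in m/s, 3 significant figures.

Using Δv = v_e ln(m₀/m_f): Δv = v_e · ln(1.713) = 21590.0 × 0.5382 ≈ 11620.7 m/s.

Δv ≈ 11600 m/s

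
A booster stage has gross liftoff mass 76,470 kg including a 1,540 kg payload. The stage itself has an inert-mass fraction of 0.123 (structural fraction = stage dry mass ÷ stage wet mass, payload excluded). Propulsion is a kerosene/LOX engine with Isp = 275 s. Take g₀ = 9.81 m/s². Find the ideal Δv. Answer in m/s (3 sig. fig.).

Δv ≈ 5290 m/s

Stage wet mass = m₀ − payload = 76,470 − 1,540 = 74,930 kg.
Stage dry mass = ε × stage wet mass = 0.123 × 74,930 = 9,216.39 kg.
Burnout mass m_f = stage dry + payload = 9,216.39 + 1,540 = 10,756.39 kg.
v_e = Isp · g₀ = 275 × 9.81 = 2697.8 m/s.
Δv = v_e · ln(76,470/10,756.39) = 2697.8 × ln(7.109) = 2697.8 × 1.9614 ≈ 5291 m/s.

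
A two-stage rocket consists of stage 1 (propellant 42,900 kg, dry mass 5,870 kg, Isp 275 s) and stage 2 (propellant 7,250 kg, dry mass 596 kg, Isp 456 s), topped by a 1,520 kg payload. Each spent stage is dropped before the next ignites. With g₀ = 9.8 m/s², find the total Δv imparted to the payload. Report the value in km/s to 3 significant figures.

Δv ≈ 10.3 km/s

Ignition mass of stage 1 = 42,900+5,870 + 7,250+596 + 1,520 = 58,136 kg.
Stage 1: m₀ = 58,136 kg, m_f = 58,136 − 42,900 = 15,236 kg; Δv = 275×9.8×ln(3.816) = 2695.0×1.3391 ≈ 3609 m/s.
Stage 2: m₀ = 9,366 kg, m_f = 9,366 − 7,250 = 2,116 kg; Δv = 456×9.8×ln(4.426) = 4468.8×1.4876 ≈ 6648 m/s.
Total Δv = 3609 + 6648 = 10257 m/s.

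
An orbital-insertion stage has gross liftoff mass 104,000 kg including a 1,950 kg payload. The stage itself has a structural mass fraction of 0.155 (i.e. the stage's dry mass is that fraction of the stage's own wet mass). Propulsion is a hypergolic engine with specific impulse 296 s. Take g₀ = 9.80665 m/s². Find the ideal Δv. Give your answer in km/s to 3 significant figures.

Stage wet mass = m₀ − payload = 104,000 − 1,950 = 102,050 kg.
Stage dry mass = ε × stage wet mass = 0.155 × 102,050 = 15,817.8 kg.
Burnout mass m_f = stage dry + payload = 15,817.8 + 1,950 = 17,767.8 kg.
v_e = Isp · g₀ = 296 × 9.80665 = 2902.8 m/s.
Δv = v_e · ln(104,000/17,767.8) = 2902.8 × ln(5.853) = 2902.8 × 1.7670 ≈ 5129 m/s.

Δv ≈ 5.13 km/s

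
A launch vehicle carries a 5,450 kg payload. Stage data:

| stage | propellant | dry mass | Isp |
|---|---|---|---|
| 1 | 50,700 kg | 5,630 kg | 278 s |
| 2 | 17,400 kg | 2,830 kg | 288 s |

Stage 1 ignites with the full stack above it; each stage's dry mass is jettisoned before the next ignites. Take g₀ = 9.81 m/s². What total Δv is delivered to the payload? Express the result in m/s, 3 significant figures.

Ignition mass of stage 1 = 50,700+5,630 + 17,400+2,830 + 5,450 = 82,010 kg.
Stage 1: m₀ = 82,010 kg, m_f = 82,010 − 50,700 = 31,310 kg; Δv = 278×9.81×ln(2.619) = 2727.2×0.9629 ≈ 2626 m/s.
Stage 2: m₀ = 25,680 kg, m_f = 25,680 − 17,400 = 8,280 kg; Δv = 288×9.81×ln(3.101) = 2825.3×1.1319 ≈ 3198 m/s.
Total Δv = 2626 + 3198 = 5824 m/s.

Δv ≈ 5820 m/s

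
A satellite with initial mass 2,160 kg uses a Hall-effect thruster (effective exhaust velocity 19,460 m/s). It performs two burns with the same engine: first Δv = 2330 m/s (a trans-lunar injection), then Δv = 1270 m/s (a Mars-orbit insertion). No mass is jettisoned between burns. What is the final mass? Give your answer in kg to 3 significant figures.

After the first burn: m = 2160 × exp(−2330/19460.0) = 2160 × 0.88716 = 1,916.27 kg.
After the second burn: m = 1,916.27 × exp(−1270/19460.0) = 1,916.27 × 0.93682 = 1,795.2 kg.

final mass ≈ 1800 kg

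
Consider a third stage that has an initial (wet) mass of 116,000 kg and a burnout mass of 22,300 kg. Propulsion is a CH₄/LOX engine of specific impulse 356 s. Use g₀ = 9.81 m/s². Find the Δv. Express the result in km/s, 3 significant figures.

Δv ≈ 5.76 km/s

v_e = Isp · g₀ = 356 × 9.81 = 3492.4 m/s.
Δv = v_e · ln(m₀/m_f) = 3492.4 × ln(5.202) = 3492.4 × 1.6490 ≈ 5758.9 m/s.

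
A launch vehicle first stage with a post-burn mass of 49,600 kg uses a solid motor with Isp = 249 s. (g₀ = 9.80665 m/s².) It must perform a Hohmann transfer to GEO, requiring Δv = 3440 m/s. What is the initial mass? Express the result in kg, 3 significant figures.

v_e = Isp · g₀ = 249 × 9.80665 = 2441.9 m/s.
m₀/m_f = exp(Δv / v_e) = exp(3440 / 2441.9) = exp(1.4088) = 4.0909.
m₀ = m_f × 4.0909 = 49,600 × 4.0909 = 202,909 kg.

initial mass ≈ 203000 kg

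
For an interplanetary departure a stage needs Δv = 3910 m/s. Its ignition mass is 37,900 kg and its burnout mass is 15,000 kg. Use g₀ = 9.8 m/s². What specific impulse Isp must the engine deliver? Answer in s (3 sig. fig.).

Isp ≈ 430 s

ln(m₀/m_f) = ln(37900/15000) = ln(2.527) = 0.9269.
v_e = Δv / ln(m₀/m_f) = 3910 / 0.9269 = 4218.4 m/s.
Isp = v_e / g₀ = 4218.4 / 9.8 = 430.4 s.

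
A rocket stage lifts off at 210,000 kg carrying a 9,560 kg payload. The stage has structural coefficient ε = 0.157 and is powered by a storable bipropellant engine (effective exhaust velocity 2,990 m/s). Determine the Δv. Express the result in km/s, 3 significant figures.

Δv ≈ 4.88 km/s

Stage wet mass = m₀ − payload = 210,000 − 9,560 = 200,440 kg.
Stage dry mass = ε × stage wet mass = 0.157 × 200,440 = 31,469.1 kg.
Burnout mass m_f = stage dry + payload = 31,469.1 + 9,560 = 41,029.1 kg.
Rocket equation: Δv = v_e · ln(210,000/41,029.1) = 2990.0 × ln(5.118) = 2990.0 × 1.6328 ≈ 4882 m/s.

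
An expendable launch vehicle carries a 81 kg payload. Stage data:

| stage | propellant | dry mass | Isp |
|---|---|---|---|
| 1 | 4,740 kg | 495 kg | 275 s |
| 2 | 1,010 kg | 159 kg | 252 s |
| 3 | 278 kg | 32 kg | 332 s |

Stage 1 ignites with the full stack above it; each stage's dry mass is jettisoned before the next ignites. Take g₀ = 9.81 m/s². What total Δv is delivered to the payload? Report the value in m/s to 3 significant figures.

Δv ≈ 9850 m/s

Ignition mass of stage 1 = 4,740+495 + 1,010+159 + 278+32 + 81 = 6,795 kg.
Stage 1: m₀ = 6,795 kg, m_f = 6,795 − 4,740 = 2,055 kg; Δv = 275×9.81×ln(3.307) = 2697.8×1.1959 ≈ 3226 m/s.
Stage 2: m₀ = 1,560 kg, m_f = 1,560 − 1,010 = 550 kg; Δv = 252×9.81×ln(2.836) = 2472.1×1.0425 ≈ 2577 m/s.
Stage 3: m₀ = 391 kg, m_f = 391 − 278 = 113 kg; Δv = 332×9.81×ln(3.46) = 3256.9×1.2413 ≈ 4043 m/s.
Total Δv = 3226 + 2577 + 4043 = 9846 m/s.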